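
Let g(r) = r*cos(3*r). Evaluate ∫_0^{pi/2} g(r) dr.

Integrate by parts once (u = r, dv = cos(3*r) dr).
An antiderivative is F(r) = r*sin(3*r)/3 + cos(3*r)/9.
Then F(pi/2) - F(0) = (-pi/6) - (1/9) = -pi/6 - 1/9.

-pi/6 - 1/9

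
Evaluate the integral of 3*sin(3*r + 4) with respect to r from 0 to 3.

Let u = 3*r + 4, so du = 3 dr. When r = 0, u = 4; when r = 3, u = 13.
The integral becomes ∫ sin(u) du from 4 to 13, with antiderivative -cos(u).
Back in r: F(r) = -cos(3*r + 4).
Then F(3) - F(0) = (-cos(13)) - (-cos(4)) = -cos(13) + cos(4).

-cos(13) + cos(4)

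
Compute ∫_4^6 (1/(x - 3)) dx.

An antiderivative is F(x) = log(x - 3).
Then F(6) - F(4) = (log(3)) - (0) = log(3).

log(3)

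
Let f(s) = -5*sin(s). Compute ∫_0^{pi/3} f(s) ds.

An antiderivative is F(s) = 5*cos(s).
Then F(pi/3) - F(0) = (5/2) - (5) = -5/2.

-5/2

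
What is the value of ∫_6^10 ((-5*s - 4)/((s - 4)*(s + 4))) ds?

Factor the denominator: s**2 - 16 = (s + 4)(s - 4).
Partial fractions: (-5*s - 4)/((s - 4)*(s + 4)) = -2/(s + 4) - 3/(s - 4).
An antiderivative is F(s) = -3*log(s - 4) - 2*log(s + 4).
Then F(10) - F(6) = (-2*log(7) - 5*log(2) - 3*log(3)) - (-5*log(2) - 2*log(5)) = -2*log(7) - 3*log(3) + 2*log(5).

-2*log(7) - 3*log(3) + 2*log(5)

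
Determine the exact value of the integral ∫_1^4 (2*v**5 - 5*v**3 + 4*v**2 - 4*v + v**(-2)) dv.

1101

By the power rule, an antiderivative is F(v) = v**6/3 - 5*v**4/4 + 4*v**3/3 - 2*v**2 - 1/v.
Then F(4) - F(1) = (13181/12) - (-31/12) = 1101.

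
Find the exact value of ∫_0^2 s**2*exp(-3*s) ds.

2/27 - 50*exp(-6)/27

Integrate by parts twice (u = s^2, dv = exp(-3*s) ds).
An antiderivative is F(s) = (-9*s**2 - 6*s - 2)*exp(-3*s)/27.
Then F(2) - F(0) = (-50*exp(-6)/27) - (-2/27) = 2/27 - 50*exp(-6)/27.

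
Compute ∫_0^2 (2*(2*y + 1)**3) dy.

Let u = 2*y + 1, so du = 2 dy. When y = 0, u = 1; when y = 2, u = 5.
The integral becomes ∫ u**3 du from 1 to 5, with antiderivative u**4/4.
Back in y: F(y) = (2*y + 1)**4/4.
Then F(2) - F(0) = (625/4) - (1/4) = 156.

156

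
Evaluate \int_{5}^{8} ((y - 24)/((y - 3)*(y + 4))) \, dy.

Factor the denominator: y**2 + y - 12 = (y + 4)(y - 3).
Partial fractions: (y - 24)/((y - 3)*(y + 4)) = 4/(y + 4) - 3/(y - 3).
An antiderivative is F(y) = -3*log(y - 3) + 4*log(y + 4).
Then F(8) - F(5) = (-3*log(5) + 4*log(3) + 8*log(2)) - (-3*log(2) + 8*log(3)) = -3*log(5) - 4*log(3) + 11*log(2).

-3*log(5) - 4*log(3) + 11*log(2)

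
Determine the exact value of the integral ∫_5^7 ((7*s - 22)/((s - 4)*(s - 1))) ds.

Factor the denominator: s**2 - 5*s + 4 = (s - 1)(s - 4).
Partial fractions: (7*s - 22)/((s - 4)*(s - 1)) = 5/(s - 1) + 2/(s - 4).
An antiderivative is F(s) = 2*log(s - 4) + 5*log(s - 1).
Then F(7) - F(5) = (5*log(2) + 7*log(3)) - (10*log(2)) = -5*log(2) + 7*log(3).

-5*log(2) + 7*log(3)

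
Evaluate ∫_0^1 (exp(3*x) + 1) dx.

2/3 + exp(3)/3

An antiderivative is F(x) = exp(3*x)/3 + x.
Then F(1) - F(0) = (1 + exp(3)/3) - (1/3) = 2/3 + exp(3)/3.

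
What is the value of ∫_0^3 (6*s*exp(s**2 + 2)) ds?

-3*(1 - exp(9))*exp(2)

Let u = s**2 + 2, so du = 2*s ds. When s = 0, u = 2; when s = 3, u = 11.
The integral becomes 3·∫ exp(u) du from 2 to 11, with antiderivative 3*exp(u).
Back in s: F(s) = 3*exp(s**2 + 2).
Then F(3) - F(0) = (3*exp(11)) - (3*exp(2)) = -3*(1 - exp(9))*exp(2).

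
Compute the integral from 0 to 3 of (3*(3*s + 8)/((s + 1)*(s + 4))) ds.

2*log(2) + 4*log(7)

Factor the denominator: s**2 + 5*s + 4 = (s + 4)(s + 1).
Partial fractions: 3*(3*s + 8)/((s + 1)*(s + 4)) = 4/(s + 4) + 5/(s + 1).
An antiderivative is F(s) = 5*log(s + 1) + 4*log(s + 4).
Then F(3) - F(0) = (10*log(2) + 4*log(7)) - (8*log(2)) = 2*log(2) + 4*log(7).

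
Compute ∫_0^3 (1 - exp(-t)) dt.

exp(-3) + 2

An antiderivative is F(t) = t + exp(-t).
Then F(3) - F(0) = (exp(-3) + 3) - (1) = exp(-3) + 2.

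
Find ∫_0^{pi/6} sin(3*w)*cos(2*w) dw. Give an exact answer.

Use the identity sin(3*w)cos(2*w) = [sin(5*w) + sin(w)]/2.
An antiderivative is F(w) = -cos(w)/2 - cos(5*w)/10.
Then F(pi/6) - F(0) = (-sqrt(3)/5) - (-3/5) = 3/5 - sqrt(3)/5.

3/5 - sqrt(3)/5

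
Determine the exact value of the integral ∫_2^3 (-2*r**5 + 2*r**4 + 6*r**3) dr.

By the power rule, an antiderivative is F(r) = -r**6/3 + 2*r**5/5 + 3*r**4/2.
Then F(3) - F(2) = (-243/10) - (232/15) = -1193/30.

-1193/30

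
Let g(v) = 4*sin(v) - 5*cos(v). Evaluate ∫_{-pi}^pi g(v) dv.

0

An antiderivative is F(v) = -5*sin(v) - 4*cos(v).
Then F(pi) - F(-pi) = (4) - (4) = 0.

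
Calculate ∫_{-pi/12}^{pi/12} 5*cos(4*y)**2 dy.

5*sqrt(3)/16 + 5*pi/12

Use the identity cos^2(4*y) = (1 + cos(8*y))/2.
An antiderivative is F(y) = 5*y/2 + 5*sin(8*y)/16.
Then F(pi/12) - F(-pi/12) = (5*sqrt(3)/32 + 5*pi/24) - (-5*pi/24 - 5*sqrt(3)/32) = 5*sqrt(3)/16 + 5*pi/12.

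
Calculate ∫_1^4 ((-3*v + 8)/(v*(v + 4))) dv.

-11*log(2) + 5*log(5)

Factor the denominator: v**2 + 4*v = (v + 4)v.
Partial fractions: (-3*v + 8)/(v*(v + 4)) = -5/(v + 4) + 2/v.
An antiderivative is F(v) = 2*log(v) - 5*log(v + 4).
Then F(4) - F(1) = (-11*log(2)) - (-5*log(5)) = -11*log(2) + 5*log(5).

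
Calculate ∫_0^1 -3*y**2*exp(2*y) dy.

3/4 - 3*exp(2)/4

Integrate by parts twice (u = y^2, dv = -3*exp(2*y) dy).
An antiderivative is F(y) = (-6*y**2 + 6*y - 3)*exp(2*y)/4.
Then F(1) - F(0) = (-3*exp(2)/4) - (-3/4) = 3/4 - 3*exp(2)/4.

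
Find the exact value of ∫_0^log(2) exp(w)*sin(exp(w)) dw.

-cos(2) + cos(1)

Let u = exp(w), so du = exp(w) dw. When w = 0, u = 1; when w = log(2), u = 2.
The integral becomes ∫ sin(u) du from 1 to 2, with antiderivative -cos(u).
Back in w: F(w) = -cos(exp(w)).
Then F(log(2)) - F(0) = (-cos(2)) - (-cos(1)) = -cos(2) + cos(1).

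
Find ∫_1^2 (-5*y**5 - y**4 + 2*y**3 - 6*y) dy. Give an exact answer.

By the power rule, an antiderivative is F(y) = -5*y**6/6 - y**5/5 + y**4/2 - 3*y**2.
Then F(2) - F(1) = (-956/15) - (-53/15) = -301/5.

-301/5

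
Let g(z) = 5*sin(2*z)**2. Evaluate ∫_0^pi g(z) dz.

Use the identity sin^2(2*z) = (1 - cos(4*z))/2.
An antiderivative is F(z) = 5*z/2 - 5*sin(4*z)/8.
Then F(pi) - F(0) = (5*pi/2) - (0) = 5*pi/2.

5*pi/2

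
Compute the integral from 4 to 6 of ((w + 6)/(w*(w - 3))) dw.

log(12)

Factor the denominator: w**2 - 3*w = w(w - 3).
Partial fractions: (w + 6)/(w*(w - 3)) = -2/w + 3/(w - 3).
An antiderivative is F(w) = -2*log(w) + 3*log(w - 3).
Then F(6) - F(4) = (log(3/4)) - (-log(16)) = log(12).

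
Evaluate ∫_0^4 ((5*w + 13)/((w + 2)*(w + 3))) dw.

log(3) + 2*log(7)

Factor the denominator: w**2 + 5*w + 6 = (w + 3)(w + 2).
Partial fractions: (5*w + 13)/((w + 2)*(w + 3)) = 2/(w + 3) + 3/(w + 2).
An antiderivative is F(w) = 3*log(w + 2) + 2*log(w + 3).
Then F(4) - F(0) = (3*log(2) + 3*log(3) + 2*log(7)) - (log(72)) = log(3) + 2*log(7).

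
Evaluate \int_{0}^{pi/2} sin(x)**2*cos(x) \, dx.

1/3

Let u = sin(x), so du = cos(x) dx. When x = 0, u = 0; when x = pi/2, u = 1.
The integral becomes ∫ u**2 du from 0 to 1, with antiderivative u**3/3.
Back in x: F(x) = sin(x)**3/3.
Then F(pi/2) - F(0) = (1/3) - (0) = 1/3.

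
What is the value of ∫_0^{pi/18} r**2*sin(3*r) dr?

Integrate by parts twice (u = r^2, dv = sin(3*r) dr).
An antiderivative is F(r) = -r**2*cos(3*r)/3 + 2*r*sin(3*r)/9 + 2*cos(3*r)/27.
Then F(pi/18) - F(0) = (-sqrt(3)*pi**2/1944 + pi/162 + sqrt(3)/27) - (2/27) = -2/27 - sqrt(3)*pi**2/1944 + pi/162 + sqrt(3)/27.

-2/27 - sqrt(3)*pi**2/1944 + pi/162 + sqrt(3)/27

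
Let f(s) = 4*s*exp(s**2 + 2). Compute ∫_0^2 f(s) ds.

Let u = s**2 + 2, so du = 2*s ds. When s = 0, u = 2; when s = 2, u = 6.
The integral becomes 2·∫ exp(u) du from 2 to 6, with antiderivative 2*exp(u).
Back in s: F(s) = 2*exp(s**2 + 2).
Then F(2) - F(0) = (2*exp(6)) - (2*exp(2)) = -2*(1 - exp(4))*exp(2).

-2*(1 - exp(4))*exp(2)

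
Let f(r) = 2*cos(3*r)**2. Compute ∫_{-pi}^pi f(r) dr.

2*pi

Use the identity cos^2(3*r) = (1 + cos(6*r))/2.
An antiderivative is F(r) = r + sin(6*r)/6.
Then F(pi) - F(-pi) = (pi) - (-pi) = 2*pi.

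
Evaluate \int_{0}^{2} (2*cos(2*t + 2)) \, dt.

Let u = 2*t + 2, so du = 2 dt. When t = 0, u = 2; when t = 2, u = 6.
The integral becomes ∫ cos(u) du from 2 to 6, with antiderivative sin(u).
Back in t: F(t) = sin(2*t + 2).
Then F(2) - F(0) = (sin(6)) - (sin(2)) = -sin(2) + sin(6).

-sin(2) + sin(6)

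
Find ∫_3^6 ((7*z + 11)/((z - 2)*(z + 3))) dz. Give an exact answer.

2*log(3) + 8*log(2)

Factor the denominator: z**2 + z - 6 = (z + 3)(z - 2).
Partial fractions: (7*z + 11)/((z - 2)*(z + 3)) = 2/(z + 3) + 5/(z - 2).
An antiderivative is F(z) = 5*log(z - 2) + 2*log(z + 3).
Then F(6) - F(3) = (4*log(3) + 10*log(2)) - (log(36)) = 2*log(3) + 8*log(2).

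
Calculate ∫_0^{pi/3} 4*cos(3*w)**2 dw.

Use the identity cos^2(3*w) = (1 + cos(6*w))/2.
An antiderivative is F(w) = 2*w + sin(6*w)/3.
Then F(pi/3) - F(0) = (2*pi/3) - (0) = 2*pi/3.

2*pi/3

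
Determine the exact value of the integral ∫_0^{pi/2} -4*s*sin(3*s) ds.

4/9

Integrate by parts once (u = s, dv = -4*sin(3*s) ds).
An antiderivative is F(s) = 4*s*cos(3*s)/3 - 4*sin(3*s)/9.
Then F(pi/2) - F(0) = (4/9) - (0) = 4/9.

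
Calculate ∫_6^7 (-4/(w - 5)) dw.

-log(16)

An antiderivative is F(w) = -4*log(w - 5).
Then F(7) - F(6) = (-log(16)) - (0) = -log(16).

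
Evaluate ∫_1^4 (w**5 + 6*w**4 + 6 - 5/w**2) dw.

By the power rule, an antiderivative is F(w) = w**6/6 + 6*w**5/5 + 6*w + 5/w.
Then F(4) - F(1) = (116203/60) - (371/30) = 38487/20.

38487/20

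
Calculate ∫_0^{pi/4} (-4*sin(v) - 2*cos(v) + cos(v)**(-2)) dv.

-3 + sqrt(2)

An antiderivative is F(v) = -2*sin(v) + 4*cos(v) + tan(v).
Then F(pi/4) - F(0) = (1 + sqrt(2)) - (4) = -3 + sqrt(2).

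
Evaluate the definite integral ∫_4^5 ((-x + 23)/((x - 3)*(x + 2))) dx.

-5*log(7) + 5*log(3) + 9*log(2)

Factor the denominator: x**2 - x - 6 = (x + 2)(x - 3).
Partial fractions: (-x + 23)/((x - 3)*(x + 2)) = -5/(x + 2) + 4/(x - 3).
An antiderivative is F(x) = 4*log(x - 3) - 5*log(x + 2).
Then F(5) - F(4) = (-5*log(7) + 4*log(2)) - (-5*log(3) - 5*log(2)) = -5*log(7) + 5*log(3) + 9*log(2).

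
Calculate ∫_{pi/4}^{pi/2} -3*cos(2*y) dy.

An antiderivative is F(y) = -3*sin(2*y)/2.
Then F(pi/2) - F(pi/4) = (0) - (-3/2) = 3/2.

3/2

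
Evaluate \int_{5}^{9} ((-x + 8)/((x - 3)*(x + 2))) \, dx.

Factor the denominator: x**2 - x - 6 = (x + 2)(x - 3).
Partial fractions: (-x + 8)/((x - 3)*(x + 2)) = -2/(x + 2) + 1/(x - 3).
An antiderivative is F(x) = log(x - 3) - 2*log(x + 2).
Then F(9) - F(5) = (-2*log(11) + log(2) + log(3)) - (log(2/49)) = -2*log(11) + log(3) + 2*log(7).

-2*log(11) + log(3) + 2*log(7)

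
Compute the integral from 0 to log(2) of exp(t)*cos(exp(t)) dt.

Let u = exp(t), so du = exp(t) dt. When t = 0, u = 1; when t = log(2), u = 2.
The integral becomes ∫ cos(u) du from 1 to 2, with antiderivative sin(u).
Back in t: F(t) = sin(exp(t)).
Then F(log(2)) - F(0) = (sin(2)) - (sin(1)) = -sin(1) + sin(2).

-sin(1) + sin(2)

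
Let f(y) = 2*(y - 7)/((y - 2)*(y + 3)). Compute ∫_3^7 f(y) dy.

Factor the denominator: y**2 + y - 6 = (y + 3)(y - 2).
Partial fractions: 2*(y - 7)/((y - 2)*(y + 3)) = 4/(y + 3) - 2/(y - 2).
An antiderivative is F(y) = -2*log(y - 2) + 4*log(y + 3).
Then F(7) - F(3) = (4*log(2) + 2*log(5)) - (4*log(2) + 4*log(3)) = log(25/81).

log(25/81)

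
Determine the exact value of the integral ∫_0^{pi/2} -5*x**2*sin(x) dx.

10 - 5*pi

Integrate by parts twice (u = x^2, dv = -5*sin(x) dx).
An antiderivative is F(x) = 5*x**2*cos(x) - 10*x*sin(x) - 10*cos(x).
Then F(pi/2) - F(0) = (-5*pi) - (-10) = 10 - 5*pi.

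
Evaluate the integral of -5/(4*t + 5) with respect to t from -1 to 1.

An antiderivative is F(t) = -5*log(4*t + 5)/4.
Then F(1) - F(-1) = (-5*log(3)/2) - (0) = -5*log(3)/2.

-5*log(3)/2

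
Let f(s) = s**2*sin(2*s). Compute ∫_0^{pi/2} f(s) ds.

-1/2 + pi**2/8

Integrate by parts twice (u = s^2, dv = sin(2*s) ds).
An antiderivative is F(s) = -s**2*cos(2*s)/2 + s*sin(2*s)/2 + cos(2*s)/4.
Then F(pi/2) - F(0) = (-1/4 + pi**2/8) - (1/4) = -1/2 + pi**2/8.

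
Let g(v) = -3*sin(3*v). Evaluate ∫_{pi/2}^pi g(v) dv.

-1

An antiderivative is F(v) = cos(3*v).
Then F(pi) - F(pi/2) = (-1) - (0) = -1.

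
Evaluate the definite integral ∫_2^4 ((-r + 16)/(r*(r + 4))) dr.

-6*log(2) + 5*log(3)

Factor the denominator: r**2 + 4*r = (r + 4)r.
Partial fractions: (-r + 16)/(r*(r + 4)) = -5/(r + 4) + 4/r.
An antiderivative is F(r) = 4*log(r) - 5*log(r + 4).
Then F(4) - F(2) = (-7*log(2)) - (-5*log(3) - log(2)) = -6*log(2) + 5*log(3).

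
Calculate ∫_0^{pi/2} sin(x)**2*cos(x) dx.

Let u = sin(x), so du = cos(x) dx. When x = 0, u = 0; when x = pi/2, u = 1.
The integral becomes ∫ u**2 du from 0 to 1, with antiderivative u**3/3.
Back in x: F(x) = sin(x)**3/3.
Then F(pi/2) - F(0) = (1/3) - (0) = 1/3.

1/3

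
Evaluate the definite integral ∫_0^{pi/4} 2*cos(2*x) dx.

An antiderivative is F(x) = sin(2*x).
Then F(pi/4) - F(0) = (1) - (0) = 1.

1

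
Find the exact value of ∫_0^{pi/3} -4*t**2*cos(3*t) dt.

8*pi/27

Integrate by parts twice (u = t^2, dv = -4*cos(3*t) dt).
An antiderivative is F(t) = -4*t**2*sin(3*t)/3 - 8*t*cos(3*t)/9 + 8*sin(3*t)/27.
Then F(pi/3) - F(0) = (8*pi/27) - (0) = 8*pi/27.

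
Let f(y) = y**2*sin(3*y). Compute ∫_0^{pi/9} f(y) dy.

-1/27 - pi**2/486 + sqrt(3)*pi/81

Integrate by parts twice (u = y^2, dv = sin(3*y) dy).
An antiderivative is F(y) = -y**2*cos(3*y)/3 + 2*y*sin(3*y)/9 + 2*cos(3*y)/27.
Then F(pi/9) - F(0) = (-pi**2/486 + 1/27 + sqrt(3)*pi/81) - (2/27) = -1/27 - pi**2/486 + sqrt(3)*pi/81.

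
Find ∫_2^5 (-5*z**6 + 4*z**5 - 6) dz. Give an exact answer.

-317493/7

By the power rule, an antiderivative is F(z) = -5*z**7/7 + 2*z**6/3 - 6*z.
Then F(5) - F(2) = (-953755/21) - (-1276/21) = -317493/7.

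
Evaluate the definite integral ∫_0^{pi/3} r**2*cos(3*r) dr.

-2*pi/27

Integrate by parts twice (u = r^2, dv = cos(3*r) dr).
An antiderivative is F(r) = r**2*sin(3*r)/3 + 2*r*cos(3*r)/9 - 2*sin(3*r)/27.
Then F(pi/3) - F(0) = (-2*pi/27) - (0) = -2*pi/27.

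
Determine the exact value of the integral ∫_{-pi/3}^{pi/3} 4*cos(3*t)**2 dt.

Use the identity cos^2(3*t) = (1 + cos(6*t))/2.
An antiderivative is F(t) = 2*t + sin(6*t)/3.
Then F(pi/3) - F(-pi/3) = (2*pi/3) - (-2*pi/3) = 4*pi/3.

4*pi/3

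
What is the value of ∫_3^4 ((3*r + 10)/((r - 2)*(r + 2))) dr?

Factor the denominator: r**2 - 4 = (r + 2)(r - 2).
Partial fractions: (3*r + 10)/((r - 2)*(r + 2)) = -1/(r + 2) + 4/(r - 2).
An antiderivative is F(r) = 4*log(r - 2) - log(r + 2).
Then F(4) - F(3) = (log(8/3)) - (-log(5)) = log(40/3).

log(40/3)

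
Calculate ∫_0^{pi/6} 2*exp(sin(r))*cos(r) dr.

Let u = sin(r), so du = cos(r) dr. When r = 0, u = 0; when r = pi/6, u = 1/2.
The integral becomes 2·∫ exp(u) du from 0 to 1/2, with antiderivative 2*exp(u).
Back in r: F(r) = 2*exp(sin(r)).
Then F(pi/6) - F(0) = (2*exp(1/2)) - (2) = -2 + 2*exp(1/2).

-2 + 2*exp(1/2)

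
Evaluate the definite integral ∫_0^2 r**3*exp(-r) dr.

6 - 38*exp(-2)

Integrate by parts 3 times (u = r^3, dv = exp(-r) dr).
An antiderivative is F(r) = (-r**3 - 3*r**2 - 6*r - 6)*exp(-r).
Then F(2) - F(0) = (-38*exp(-2)) - (-6) = 6 - 38*exp(-2).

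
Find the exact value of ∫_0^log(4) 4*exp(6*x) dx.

2730

Let u = exp(x), so du = exp(x) dx. When x = 0, u = 1; when x = log(4), u = 4.
The integral becomes 4·∫ u**5 du from 1 to 4, with antiderivative 2*u**6/3.
Back in x: F(x) = 2*exp(6*x)/3.
Then F(log(4)) - F(0) = (8192/3) - (2/3) = 2730.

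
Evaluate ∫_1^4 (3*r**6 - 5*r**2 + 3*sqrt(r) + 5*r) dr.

97549/14

By the power rule, an antiderivative is F(r) = 3*r**7/7 + 2*r**(3/2) - 5*r**3/3 + 5*r**2/2.
Then F(4) - F(1) = (146392/21) - (137/42) = 97549/14.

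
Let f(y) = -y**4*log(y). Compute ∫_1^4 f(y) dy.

Integrate by parts once (u = ln y, dv = -y**4 dy).
An antiderivative is F(y) = -y**5*(5*log(y) - 1)/25.
Then F(4) - F(1) = (1024/25 - 2048*log(2)/5) - (1/25) = 1023/25 - 2048*log(2)/5.

1023/25 - 2048*log(2)/5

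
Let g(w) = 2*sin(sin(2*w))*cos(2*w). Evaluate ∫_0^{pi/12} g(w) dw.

1 - cos(1/2)

Let u = sin(2*w), so du = 2*cos(2*w) dw. When w = 0, u = 0; when w = pi/12, u = 1/2.
The integral becomes ∫ sin(u) du from 0 to 1/2, with antiderivative -cos(u).
Back in w: F(w) = -cos(sin(2*w)).
Then F(pi/12) - F(0) = (-cos(1/2)) - (-1) = 1 - cos(1/2).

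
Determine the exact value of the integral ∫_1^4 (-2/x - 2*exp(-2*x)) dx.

-4*log(2) - exp(-2) + exp(-8)

An antiderivative is F(x) = -2*log(x) + exp(-2*x).
Then F(4) - F(1) = (-4*log(2) + exp(-8)) - (exp(-2)) = -4*log(2) - exp(-2) + exp(-8).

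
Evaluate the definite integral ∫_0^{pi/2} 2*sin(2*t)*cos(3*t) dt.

-4/5

Use the identity sin(2*t)cos(3*t) = [sin(5*t) + sin(-t)]/2.
An antiderivative is F(t) = cos(t) - cos(5*t)/5.
Then F(pi/2) - F(0) = (0) - (4/5) = -4/5.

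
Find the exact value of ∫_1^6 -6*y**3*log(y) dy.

Integrate by parts once (u = ln y, dv = -6*y**3 dy).
An antiderivative is F(y) = -3*y**4*(4*log(y) - 1)/8.
Then F(6) - F(1) = (-1944*log(3) - 1944*log(2) + 486) - (3/8) = -1944*log(3) - 1944*log(2) + 3885/8.

-1944*log(3) - 1944*log(2) + 3885/8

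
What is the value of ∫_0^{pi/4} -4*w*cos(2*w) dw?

1 - pi/2

Integrate by parts once (u = w, dv = -4*cos(2*w) dw).
An antiderivative is F(w) = -2*w*sin(2*w) - cos(2*w).
Then F(pi/4) - F(0) = (-pi/2) - (-1) = 1 - pi/2.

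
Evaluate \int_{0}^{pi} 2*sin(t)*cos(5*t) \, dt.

0

Use the identity sin(t)cos(5*t) = [sin(6*t) + sin(-4*t)]/2.
An antiderivative is F(t) = cos(4*t)/4 - cos(6*t)/6.
Then F(pi) - F(0) = (1/12) - (1/12) = 0.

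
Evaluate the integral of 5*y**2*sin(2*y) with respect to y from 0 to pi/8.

-5/4 - 5*sqrt(2)*pi**2/256 + 5*sqrt(2)*pi/32 + 5*sqrt(2)/8

Integrate by parts twice (u = y^2, dv = 5*sin(2*y) dy).
An antiderivative is F(y) = -5*y**2*cos(2*y)/2 + 5*y*sin(2*y)/2 + 5*cos(2*y)/4.
Then F(pi/8) - F(0) = (5*sqrt(2)*(-pi**2 + 8*pi + 32)/256) - (5/4) = -5/4 - 5*sqrt(2)*pi**2/256 + 5*sqrt(2)*pi/32 + 5*sqrt(2)/8.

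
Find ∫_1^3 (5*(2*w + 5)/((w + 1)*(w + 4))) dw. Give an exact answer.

-5*log(5) + 5*log(2) + 5*log(7)

Factor the denominator: w**2 + 5*w + 4 = (w + 4)(w + 1).
Partial fractions: 5*(2*w + 5)/((w + 1)*(w + 4)) = 5/(w + 4) + 5/(w + 1).
An antiderivative is F(w) = 5*log(w + 1) + 5*log(w + 4).
Then F(3) - F(1) = (10*log(2) + 5*log(7)) - (5*log(2) + 5*log(5)) = -5*log(5) + 5*log(2) + 5*log(7).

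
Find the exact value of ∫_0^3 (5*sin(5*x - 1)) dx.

-cos(14) + cos(1)

Let u = 5*x - 1, so du = 5 dx. When x = 0, u = -1; when x = 3, u = 14.
The integral becomes ∫ sin(u) du from -1 to 14, with antiderivative -cos(u).
Back in x: F(x) = -cos(5*x - 1).
Then F(3) - F(0) = (-cos(14)) - (-cos(1)) = -cos(14) + cos(1).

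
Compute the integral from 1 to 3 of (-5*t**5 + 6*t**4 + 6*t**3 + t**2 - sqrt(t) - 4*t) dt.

By the power rule, an antiderivative is F(t) = -5*t**6/6 + 6*t**5/5 + 3*t**4/2 - 2*t**(3/2)/3 + t**3/3 - 2*t**2.
Then F(3) - F(1) = (-1017/5 - 2*sqrt(3)) - (-7/15) = -3044/15 - 2*sqrt(3).

-3044/15 - 2*sqrt(3)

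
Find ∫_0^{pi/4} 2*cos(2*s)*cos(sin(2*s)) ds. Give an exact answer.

sin(1)

Let u = sin(2*s), so du = 2*cos(2*s) ds. When s = 0, u = 0; when s = pi/4, u = 1.
The integral becomes ∫ cos(u) du from 0 to 1, with antiderivative sin(u).
Back in s: F(s) = sin(sin(2*s)).
Then F(pi/4) - F(0) = (sin(1)) - (0) = sin(1).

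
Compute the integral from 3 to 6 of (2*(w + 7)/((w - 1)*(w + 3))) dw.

-2*log(3) - 2*log(2) + 4*log(5)

Factor the denominator: w**2 + 2*w - 3 = (w + 3)(w - 1).
Partial fractions: 2*(w + 7)/((w - 1)*(w + 3)) = -2/(w + 3) + 4/(w - 1).
An antiderivative is F(w) = 4*log(w - 1) - 2*log(w + 3).
Then F(6) - F(3) = (-4*log(3) + 4*log(5)) - (log(4/9)) = -2*log(3) - 2*log(2) + 4*log(5).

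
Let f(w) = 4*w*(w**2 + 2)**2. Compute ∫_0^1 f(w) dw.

38/3

Let u = w**2 + 2, so du = 2*w dw. When w = 0, u = 2; when w = 1, u = 3.
The integral becomes 2·∫ u**2 du from 2 to 3, with antiderivative 2*u**3/3.
Back in w: F(w) = 2*(w**2 + 2)**3/3.
Then F(1) - F(0) = (18) - (16/3) = 38/3.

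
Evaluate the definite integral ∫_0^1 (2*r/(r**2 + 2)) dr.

Let u = r**2 + 2, so du = 2*r dr. When r = 0, u = 2; when r = 1, u = 3.
The integral becomes ∫ 1/u du from 2 to 3, with antiderivative log(u).
Back in r: F(r) = log(r**2 + 2).
Then F(1) - F(0) = (log(3)) - (log(2)) = log(3/2).

log(3/2)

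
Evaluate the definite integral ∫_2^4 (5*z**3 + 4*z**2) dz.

By the power rule, an antiderivative is F(z) = 5*z**4/4 + 4*z**3/3.
Then F(4) - F(2) = (1216/3) - (92/3) = 1124/3.

1124/3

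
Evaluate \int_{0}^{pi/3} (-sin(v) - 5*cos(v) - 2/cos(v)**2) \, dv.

-9*sqrt(3)/2 - 1/2

An antiderivative is F(v) = -5*sin(v) + cos(v) - 2*tan(v).
Then F(pi/3) - F(0) = (1/2 - 9*sqrt(3)/2) - (1) = -9*sqrt(3)/2 - 1/2.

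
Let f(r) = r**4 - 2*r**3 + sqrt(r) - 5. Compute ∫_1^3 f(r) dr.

By the power rule, an antiderivative is F(r) = r**5/5 - r**4/2 + 2*r**(3/2)/3 - 5*r.
Then F(3) - F(1) = (-69/10 + 2*sqrt(3)) - (-139/30) = -34/15 + 2*sqrt(3).

-34/15 + 2*sqrt(3)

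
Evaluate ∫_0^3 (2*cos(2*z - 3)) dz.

Let u = 2*z - 3, so du = 2 dz. When z = 0, u = -3; when z = 3, u = 3.
The integral becomes ∫ cos(u) du from -3 to 3, with antiderivative sin(u).
Back in z: F(z) = sin(2*z - 3).
Then F(3) - F(0) = (sin(3)) - (-sin(3)) = 2*sin(3).

2*sin(3)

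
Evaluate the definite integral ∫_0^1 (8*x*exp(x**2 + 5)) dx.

-4*(1 - exp(1))*exp(5)

Let u = x**2 + 5, so du = 2*x dx. When x = 0, u = 5; when x = 1, u = 6.
The integral becomes 4·∫ exp(u) du from 5 to 6, with antiderivative 4*exp(u).
Back in x: F(x) = 4*exp(x**2 + 5).
Then F(1) - F(0) = (4*exp(6)) - (4*exp(5)) = -4*(1 - exp(1))*exp(5).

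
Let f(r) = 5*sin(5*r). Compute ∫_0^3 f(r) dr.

1 - cos(15)

Let u = 5*r, so du = 5 dr. When r = 0, u = 0; when r = 3, u = 15.
The integral becomes ∫ sin(u) du from 0 to 15, with antiderivative -cos(u).
Back in r: F(r) = -cos(5*r).
Then F(3) - F(0) = (-cos(15)) - (-1) = 1 - cos(15).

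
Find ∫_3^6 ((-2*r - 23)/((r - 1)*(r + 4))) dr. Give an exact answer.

-3*log(7) - 2*log(5) + 8*log(2)

Factor the denominator: r**2 + 3*r - 4 = (r + 4)(r - 1).
Partial fractions: (-2*r - 23)/((r - 1)*(r + 4)) = 3/(r + 4) - 5/(r - 1).
An antiderivative is F(r) = -5*log(r - 1) + 3*log(r + 4).
Then F(6) - F(3) = (log(8/25)) - (-5*log(2) + 3*log(7)) = -3*log(7) - 2*log(5) + 8*log(2).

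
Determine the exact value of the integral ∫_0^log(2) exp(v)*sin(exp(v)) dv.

-cos(2) + cos(1)

Let u = exp(v), so du = exp(v) dv. When v = 0, u = 1; when v = log(2), u = 2.
The integral becomes ∫ sin(u) du from 1 to 2, with antiderivative -cos(u).
Back in v: F(v) = -cos(exp(v)).
Then F(log(2)) - F(0) = (-cos(2)) - (-cos(1)) = -cos(2) + cos(1).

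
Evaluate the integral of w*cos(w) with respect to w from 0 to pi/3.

-1/2 + sqrt(3)*pi/6

Integrate by parts once (u = w, dv = cos(w) dw).
An antiderivative is F(w) = w*sin(w) + cos(w).
Then F(pi/3) - F(0) = (1/2 + sqrt(3)*pi/6) - (1) = -1/2 + sqrt(3)*pi/6.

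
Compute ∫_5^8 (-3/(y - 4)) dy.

An antiderivative is F(y) = -3*log(y - 4).
Then F(8) - F(5) = (-log(64)) - (0) = -log(64).

-log(64)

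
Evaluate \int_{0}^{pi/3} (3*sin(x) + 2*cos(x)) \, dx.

An antiderivative is F(x) = 2*sin(x) - 3*cos(x).
Then F(pi/3) - F(0) = (-3/2 + sqrt(3)) - (-3) = 3/2 + sqrt(3).

3/2 + sqrt(3)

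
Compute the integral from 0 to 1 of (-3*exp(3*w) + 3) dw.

4 - exp(3)

An antiderivative is F(w) = -exp(3*w) + 3*w.
Then F(1) - F(0) = (3 - exp(3)) - (-1) = 4 - exp(3).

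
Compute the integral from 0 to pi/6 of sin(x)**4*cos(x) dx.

Let u = sin(x), so du = cos(x) dx. When x = 0, u = 0; when x = pi/6, u = 1/2.
The integral becomes ∫ u**4 du from 0 to 1/2, with antiderivative u**5/5.
Back in x: F(x) = sin(x)**5/5.
Then F(pi/6) - F(0) = (1/160) - (0) = 1/160.

1/160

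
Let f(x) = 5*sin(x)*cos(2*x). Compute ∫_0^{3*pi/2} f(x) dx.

Use the identity sin(x)cos(2*x) = [sin(3*x) + sin(-x)]/2.
An antiderivative is F(x) = 5*cos(x)/2 - 5*cos(3*x)/6.
Then F(3*pi/2) - F(0) = (0) - (5/3) = -5/3.

-5/3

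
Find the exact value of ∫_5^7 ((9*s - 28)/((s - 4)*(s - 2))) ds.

Factor the denominator: s**2 - 6*s + 8 = (s - 2)(s - 4).
Partial fractions: (9*s - 28)/((s - 4)*(s - 2)) = 5/(s - 2) + 4/(s - 4).
An antiderivative is F(s) = 4*log(s - 4) + 5*log(s - 2).
Then F(7) - F(5) = (4*log(3) + 5*log(5)) - (5*log(3)) = -log(3) + 5*log(5).

-log(3) + 5*log(5)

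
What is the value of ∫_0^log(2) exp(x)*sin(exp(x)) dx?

-cos(2) + cos(1)

Let u = exp(x), so du = exp(x) dx. When x = 0, u = 1; when x = log(2), u = 2.
The integral becomes ∫ sin(u) du from 1 to 2, with antiderivative -cos(u).
Back in x: F(x) = -cos(exp(x)).
Then F(log(2)) - F(0) = (-cos(2)) - (-cos(1)) = -cos(2) + cos(1).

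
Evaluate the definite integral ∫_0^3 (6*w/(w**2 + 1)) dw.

Let u = w**2 + 1, so du = 2*w dw. When w = 0, u = 1; when w = 3, u = 10.
The integral becomes 3·∫ 1/u du from 1 to 10, with antiderivative 3*log(u).
Back in w: F(w) = 3*log(w**2 + 1).
Then F(3) - F(0) = (3*log(2) + 3*log(5)) - (0) = 3*log(2) + 3*log(5).

3*log(2) + 3*log(5)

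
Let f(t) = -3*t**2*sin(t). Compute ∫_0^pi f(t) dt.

12 - 3*pi**2

Integrate by parts twice (u = t^2, dv = -3*sin(t) dt).
An antiderivative is F(t) = 3*t**2*cos(t) - 6*t*sin(t) - 6*cos(t).
Then F(pi) - F(0) = (6 - 3*pi**2) - (-6) = 12 - 3*pi**2.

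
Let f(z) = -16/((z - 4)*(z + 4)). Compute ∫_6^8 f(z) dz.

log(9/25)

Factor the denominator: z**2 - 16 = (z + 4)(z - 4).
Partial fractions: -16/((z - 4)*(z + 4)) = 2/(z + 4) - 2/(z - 4).
An antiderivative is F(z) = -2*log(z - 4) + 2*log(z + 4).
Then F(8) - F(6) = (log(9)) - (log(25)) = log(9/25).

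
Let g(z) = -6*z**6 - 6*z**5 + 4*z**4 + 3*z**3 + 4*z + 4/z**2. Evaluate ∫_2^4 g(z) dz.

-593849/35

By the power rule, an antiderivative is F(z) = -6*z**7/7 - z**6 + 4*z**5/5 + 3*z**4/4 + 2*z**2 - 4/z.
Then F(4) - F(2) = (-598403/35) - (-4554/35) = -593849/35.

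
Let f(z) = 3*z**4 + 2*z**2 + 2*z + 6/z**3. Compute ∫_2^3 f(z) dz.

8681/60

By the power rule, an antiderivative is F(z) = 3*z**5/5 + 2*z**3/3 + z**2 - 3/z**2.
Then F(3) - F(2) = (2587/15) - (1667/60) = 8681/60.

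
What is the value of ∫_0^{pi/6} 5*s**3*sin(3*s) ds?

Integrate by parts 3 times (u = s^3, dv = 5*sin(3*s) ds).
An antiderivative is F(s) = -5*s**3*cos(3*s)/3 + 5*s**2*sin(3*s)/3 + 10*s*cos(3*s)/9 - 10*sin(3*s)/27.
Then F(pi/6) - F(0) = (-10/27 + 5*pi**2/108) - (0) = -10/27 + 5*pi**2/108.

-10/27 + 5*pi**2/108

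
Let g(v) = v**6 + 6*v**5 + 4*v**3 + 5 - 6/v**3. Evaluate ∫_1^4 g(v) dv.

750693/112

By the power rule, an antiderivative is F(v) = v**7/7 + v**6 + v**4 + 5*v + 3/v**2.
Then F(4) - F(1) = (751829/112) - (71/7) = 750693/112.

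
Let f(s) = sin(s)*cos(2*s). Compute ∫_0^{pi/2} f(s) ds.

-1/3

Use the identity sin(s)cos(2*s) = [sin(3*s) + sin(-s)]/2.
An antiderivative is F(s) = cos(s)/2 - cos(3*s)/6.
Then F(pi/2) - F(0) = (0) - (1/3) = -1/3.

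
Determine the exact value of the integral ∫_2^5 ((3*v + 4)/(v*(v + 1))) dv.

-5*log(2) + 4*log(5)

Factor the denominator: v**2 + v = (v + 1)v.
Partial fractions: (3*v + 4)/(v*(v + 1)) = -1/(v + 1) + 4/v.
An antiderivative is F(v) = 4*log(v) - log(v + 1).
Then F(5) - F(2) = (-log(3) - log(2) + 4*log(5)) - (log(16/3)) = -5*log(2) + 4*log(5).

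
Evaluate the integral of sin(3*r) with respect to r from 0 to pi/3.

An antiderivative is F(r) = -cos(3*r)/3.
Then F(pi/3) - F(0) = (1/3) - (-1/3) = 2/3.

2/3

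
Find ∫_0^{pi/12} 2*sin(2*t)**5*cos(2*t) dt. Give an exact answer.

1/384

Let u = sin(2*t), so du = 2*cos(2*t) dt. When t = 0, u = 0; when t = pi/12, u = 1/2.
The integral becomes ∫ u**5 du from 0 to 1/2, with antiderivative u**6/6.
Back in t: F(t) = sin(2*t)**6/6.
Then F(pi/12) - F(0) = (1/384) - (0) = 1/384.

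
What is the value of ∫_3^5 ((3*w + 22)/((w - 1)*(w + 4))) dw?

Factor the denominator: w**2 + 3*w - 4 = (w + 4)(w - 1).
Partial fractions: (3*w + 22)/((w - 1)*(w + 4)) = -2/(w + 4) + 5/(w - 1).
An antiderivative is F(w) = 5*log(w - 1) - 2*log(w + 4).
Then F(5) - F(3) = (-4*log(3) + 10*log(2)) - (log(32/49)) = -4*log(3) + 5*log(2) + 2*log(7).

-4*log(3) + 5*log(2) + 2*log(7)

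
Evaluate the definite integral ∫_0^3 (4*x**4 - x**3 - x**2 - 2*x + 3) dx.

By the power rule, an antiderivative is F(x) = 4*x**5/5 - x**4/4 - x**3/3 - x**2 + 3*x.
Then F(3) - F(0) = (3303/20) - (0) = 3303/20.

3303/20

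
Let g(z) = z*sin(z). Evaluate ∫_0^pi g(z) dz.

pi

Integrate by parts once (u = z, dv = sin(z) dz).
An antiderivative is F(z) = -z*cos(z) + sin(z).
Then F(pi) - F(0) = (pi) - (0) = pi.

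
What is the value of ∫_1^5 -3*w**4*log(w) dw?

Integrate by parts once (u = ln w, dv = -3*w**4 dw).
An antiderivative is F(w) = -3*w**5*(5*log(w) - 1)/25.
Then F(5) - F(1) = (375 - 1875*log(5)) - (3/25) = 9372/25 - 1875*log(5).

9372/25 - 1875*log(5)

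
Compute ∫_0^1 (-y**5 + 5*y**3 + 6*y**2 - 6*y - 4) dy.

By the power rule, an antiderivative is F(y) = -y**6/6 + 5*y**4/4 + 2*y**3 - 3*y**2 - 4*y.
Then F(1) - F(0) = (-47/12) - (0) = -47/12.

-47/12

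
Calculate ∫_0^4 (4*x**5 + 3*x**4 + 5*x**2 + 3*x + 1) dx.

By the power rule, an antiderivative is F(x) = 2*x**6/3 + 3*x**5/5 + 5*x**3/3 + 3*x**2/2 + x.
Then F(4) - F(0) = (52196/15) - (0) = 52196/15.

52196/15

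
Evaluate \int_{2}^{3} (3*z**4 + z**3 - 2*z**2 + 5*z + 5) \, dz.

By the power rule, an antiderivative is F(z) = 3*z**5/5 + z**4/4 - 2*z**3/3 + 5*z**2/2 + 5*z.
Then F(3) - F(2) = (3711/20) - (568/15) = 8861/60.

8861/60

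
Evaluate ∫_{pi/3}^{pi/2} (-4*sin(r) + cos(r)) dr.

An antiderivative is F(r) = sin(r) + 4*cos(r).
Then F(pi/2) - F(pi/3) = (1) - (sqrt(3)/2 + 2) = -1 - sqrt(3)/2.

-1 - sqrt(3)/2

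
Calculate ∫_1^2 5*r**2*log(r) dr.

Integrate by parts once (u = ln r, dv = 5*r**2 dr).
An antiderivative is F(r) = 5*r**3*(3*log(r) - 1)/9.
Then F(2) - F(1) = (-40/9 + 40*log(2)/3) - (-5/9) = -35/9 + 40*log(2)/3.

-35/9 + 40*log(2)/3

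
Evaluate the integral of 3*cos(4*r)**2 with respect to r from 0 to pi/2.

Use the identity cos^2(4*r) = (1 + cos(8*r))/2.
An antiderivative is F(r) = 3*r/2 + 3*sin(8*r)/16.
Then F(pi/2) - F(0) = (3*pi/4) - (0) = 3*pi/4.

3*pi/4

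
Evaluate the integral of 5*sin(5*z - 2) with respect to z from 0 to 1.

Let u = 5*z - 2, so du = 5 dz. When z = 0, u = -2; when z = 1, u = 3.
The integral becomes ∫ sin(u) du from -2 to 3, with antiderivative -cos(u).
Back in z: F(z) = -cos(5*z - 2).
Then F(1) - F(0) = (-cos(3)) - (-cos(2)) = cos(2) - cos(3).

cos(2) - cos(3)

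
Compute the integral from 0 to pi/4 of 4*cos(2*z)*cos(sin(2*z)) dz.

Let u = sin(2*z), so du = 2*cos(2*z) dz. When z = 0, u = 0; when z = pi/4, u = 1.
The integral becomes 2·∫ cos(u) du from 0 to 1, with antiderivative 2*sin(u).
Back in z: F(z) = 2*sin(sin(2*z)).
Then F(pi/4) - F(0) = (2*sin(1)) - (0) = 2*sin(1).

2*sin(1)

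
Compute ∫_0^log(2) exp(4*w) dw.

15/4

Let u = exp(w), so du = exp(w) dw. When w = 0, u = 1; when w = log(2), u = 2.
The integral becomes ∫ u**3 du from 1 to 2, with antiderivative u**4/4.
Back in w: F(w) = exp(4*w)/4.
Then F(log(2)) - F(0) = (4) - (1/4) = 15/4.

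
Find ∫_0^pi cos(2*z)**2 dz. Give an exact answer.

pi/2

Use the identity cos^2(2*z) = (1 + cos(4*z))/2.
An antiderivative is F(z) = z/2 + sin(4*z)/8.
Then F(pi) - F(0) = (pi/2) - (0) = pi/2.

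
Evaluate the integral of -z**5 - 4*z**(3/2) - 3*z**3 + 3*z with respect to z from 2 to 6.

By the power rule, an antiderivative is F(z) = -z**6/6 - 8*z**(5/2)/5 - 3*z**4/4 + 3*z**2/2.
Then F(6) - F(2) = (-8694 - 288*sqrt(6)/5) - (-50/3 - 32*sqrt(2)/5) = -26032/3 - 288*sqrt(6)/5 + 32*sqrt(2)/5.

-26032/3 - 288*sqrt(6)/5 + 32*sqrt(2)/5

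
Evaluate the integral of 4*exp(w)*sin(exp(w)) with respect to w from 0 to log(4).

4*cos(1) - 4*cos(4)

Let u = exp(w), so du = exp(w) dw. When w = 0, u = 1; when w = log(4), u = 4.
The integral becomes 4·∫ sin(u) du from 1 to 4, with antiderivative -4*cos(u).
Back in w: F(w) = -4*cos(exp(w)).
Then F(log(4)) - F(0) = (-4*cos(4)) - (-4*cos(1)) = 4*cos(1) - 4*cos(4).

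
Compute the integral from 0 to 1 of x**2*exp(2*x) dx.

Integrate by parts twice (u = x^2, dv = exp(2*x) dx).
An antiderivative is F(x) = (2*x**2 - 2*x + 1)*exp(2*x)/4.
Then F(1) - F(0) = (exp(2)/4) - (1/4) = -1/4 + exp(2)/4.

-1/4 + exp(2)/4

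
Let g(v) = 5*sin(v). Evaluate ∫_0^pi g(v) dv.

10

An antiderivative is F(v) = -5*cos(v).
Then F(pi) - F(0) = (5) - (-5) = 10.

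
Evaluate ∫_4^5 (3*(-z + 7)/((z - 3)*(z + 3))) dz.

-13*log(2) + 5*log(7)

Factor the denominator: z**2 - 9 = (z + 3)(z - 3).
Partial fractions: 3*(-z + 7)/((z - 3)*(z + 3)) = -5/(z + 3) + 2/(z - 3).
An antiderivative is F(z) = 2*log(z - 3) - 5*log(z + 3).
Then F(5) - F(4) = (-13*log(2)) - (-5*log(7)) = -13*log(2) + 5*log(7).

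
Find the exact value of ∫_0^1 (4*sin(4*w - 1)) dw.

cos(1) - cos(3)

Let u = 4*w - 1, so du = 4 dw. When w = 0, u = -1; when w = 1, u = 3.
The integral becomes ∫ sin(u) du from -1 to 3, with antiderivative -cos(u).
Back in w: F(w) = -cos(4*w - 1).
Then F(1) - F(0) = (-cos(3)) - (-cos(1)) = cos(1) - cos(3).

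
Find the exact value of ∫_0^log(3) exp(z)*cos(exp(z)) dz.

-sin(1) + sin(3)

Let u = exp(z), so du = exp(z) dz. When z = 0, u = 1; when z = log(3), u = 3.
The integral becomes ∫ cos(u) du from 1 to 3, with antiderivative sin(u).
Back in z: F(z) = sin(exp(z)).
Then F(log(3)) - F(0) = (sin(3)) - (sin(1)) = -sin(1) + sin(3).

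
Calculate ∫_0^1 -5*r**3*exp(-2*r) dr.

-15/8 + 95*exp(-2)/8

Integrate by parts 3 times (u = r^3, dv = -5*exp(-2*r) dr).
An antiderivative is F(r) = (20*r**3 + 30*r**2 + 30*r + 15)*exp(-2*r)/8.
Then F(1) - F(0) = (95*exp(-2)/8) - (15/8) = -15/8 + 95*exp(-2)/8.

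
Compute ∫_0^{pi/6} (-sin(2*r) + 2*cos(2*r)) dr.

-1/4 + sqrt(3)/2

An antiderivative is F(r) = sin(2*r) + cos(2*r)/2.
Then F(pi/6) - F(0) = (1/4 + sqrt(3)/2) - (1/2) = -1/4 + sqrt(3)/2.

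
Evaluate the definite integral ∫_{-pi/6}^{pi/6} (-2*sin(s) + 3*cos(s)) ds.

3

An antiderivative is F(s) = 3*sin(s) + 2*cos(s).
Then F(pi/6) - F(-pi/6) = (3/2 + sqrt(3)) - (-3/2 + sqrt(3)) = 3.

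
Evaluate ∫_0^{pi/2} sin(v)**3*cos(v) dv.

1/4

Let u = sin(v), so du = cos(v) dv. When v = 0, u = 0; when v = pi/2, u = 1.
The integral becomes ∫ u**3 du from 0 to 1, with antiderivative u**4/4.
Back in v: F(v) = sin(v)**4/4.
Then F(pi/2) - F(0) = (1/4) - (0) = 1/4.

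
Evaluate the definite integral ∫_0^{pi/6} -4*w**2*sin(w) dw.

Integrate by parts twice (u = w^2, dv = -4*sin(w) dw).
An antiderivative is F(w) = 4*w**2*cos(w) - 8*w*sin(w) - 8*cos(w).
Then F(pi/6) - F(0) = (-4*sqrt(3) - 2*pi/3 + sqrt(3)*pi**2/18) - (-8) = -4*sqrt(3) - 2*pi/3 + sqrt(3)*pi**2/18 + 8.

-4*sqrt(3) - 2*pi/3 + sqrt(3)*pi**2/18 + 8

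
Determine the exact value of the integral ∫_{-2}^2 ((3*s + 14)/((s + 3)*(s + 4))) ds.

Factor the denominator: s**2 + 7*s + 12 = (s + 4)(s + 3).
Partial fractions: (3*s + 14)/((s + 3)*(s + 4)) = -2/(s + 4) + 5/(s + 3).
An antiderivative is F(s) = 5*log(s + 3) - 2*log(s + 4).
Then F(2) - F(-2) = (-2*log(3) - 2*log(2) + 5*log(5)) - (-log(4)) = -2*log(3) + 5*log(5).

-2*log(3) + 5*log(5)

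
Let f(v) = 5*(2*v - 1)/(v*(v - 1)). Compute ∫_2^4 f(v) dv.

5*log(2) + 5*log(3)

Factor the denominator: v**2 - v = v(v - 1).
Partial fractions: 5*(2*v - 1)/(v*(v - 1)) = 5/v + 5/(v - 1).
An antiderivative is F(v) = 5*log(v) + 5*log(v - 1).
Then F(4) - F(2) = (5*log(3) + 10*log(2)) - (log(32)) = 5*log(2) + 5*log(3).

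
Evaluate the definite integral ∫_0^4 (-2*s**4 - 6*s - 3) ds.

By the power rule, an antiderivative is F(s) = -2*s**5/5 - 3*s**2 - 3*s.
Then F(4) - F(0) = (-2348/5) - (0) = -2348/5.

-2348/5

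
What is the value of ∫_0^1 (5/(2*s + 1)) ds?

5*log(3)/2

An antiderivative is F(s) = 5*log(2*s + 1)/2.
Then F(1) - F(0) = (5*log(3)/2) - (0) = 5*log(3)/2.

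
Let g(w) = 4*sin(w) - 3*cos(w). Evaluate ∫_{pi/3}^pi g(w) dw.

An antiderivative is F(w) = -3*sin(w) - 4*cos(w).
Then F(pi) - F(pi/3) = (4) - (-3*sqrt(3)/2 - 2) = 3*sqrt(3)/2 + 6.

3*sqrt(3)/2 + 6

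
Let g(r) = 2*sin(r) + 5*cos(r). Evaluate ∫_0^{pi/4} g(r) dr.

An antiderivative is F(r) = 5*sin(r) - 2*cos(r).
Then F(pi/4) - F(0) = (3*sqrt(2)/2) - (-2) = 2 + 3*sqrt(2)/2.

2 + 3*sqrt(2)/2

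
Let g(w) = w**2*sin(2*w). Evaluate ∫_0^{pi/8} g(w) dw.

-1/4 - sqrt(2)*pi**2/256 + sqrt(2)*pi/32 + sqrt(2)/8

Integrate by parts twice (u = w^2, dv = sin(2*w) dw).
An antiderivative is F(w) = -w**2*cos(2*w)/2 + w*sin(2*w)/2 + cos(2*w)/4.
Then F(pi/8) - F(0) = (sqrt(2)*(-pi**2 + 8*pi + 32)/256) - (1/4) = -1/4 - sqrt(2)*pi**2/256 + sqrt(2)*pi/32 + sqrt(2)/8.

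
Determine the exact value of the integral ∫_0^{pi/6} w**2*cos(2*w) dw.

Integrate by parts twice (u = w^2, dv = cos(2*w) dw).
An antiderivative is F(w) = w**2*sin(2*w)/2 + w*cos(2*w)/2 - sin(2*w)/4.
Then F(pi/6) - F(0) = (-sqrt(3)/8 + sqrt(3)*pi**2/144 + pi/24) - (0) = -sqrt(3)/8 + sqrt(3)*pi**2/144 + pi/24.

-sqrt(3)/8 + sqrt(3)*pi**2/144 + pi/24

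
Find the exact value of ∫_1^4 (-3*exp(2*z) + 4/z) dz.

-3*exp(8)/2 + 8*log(2) + 3*exp(2)/2

An antiderivative is F(z) = -3*exp(2*z)/2 + 4*log(z).
Then F(4) - F(1) = (-3*exp(8)/2 + 8*log(2)) - (-3*exp(2)/2) = -3*exp(8)/2 + 8*log(2) + 3*exp(2)/2.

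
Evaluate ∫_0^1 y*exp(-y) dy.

Integrate by parts once (u = y, dv = exp(-y) dy).
An antiderivative is F(y) = (-y - 1)*exp(-y).
Then F(1) - F(0) = (-2*exp(-1)) - (-1) = 1 - 2*exp(-1).

1 - 2*exp(-1)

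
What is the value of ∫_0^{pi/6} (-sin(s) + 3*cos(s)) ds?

An antiderivative is F(s) = 3*sin(s) + cos(s).
Then F(pi/6) - F(0) = (sqrt(3)/2 + 3/2) - (1) = 1/2 + sqrt(3)/2.

1/2 + sqrt(3)/2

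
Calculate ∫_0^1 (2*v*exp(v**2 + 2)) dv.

Let u = v**2 + 2, so du = 2*v dv. When v = 0, u = 2; when v = 1, u = 3.
The integral becomes ∫ exp(u) du from 2 to 3, with antiderivative exp(u).
Back in v: F(v) = exp(v**2 + 2).
Then F(1) - F(0) = (exp(3)) - (exp(2)) = -exp(2) + exp(3).

-exp(2) + exp(3)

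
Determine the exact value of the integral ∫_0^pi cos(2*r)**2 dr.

Use the identity cos^2(2*r) = (1 + cos(4*r))/2.
An antiderivative is F(r) = r/2 + sin(4*r)/8.
Then F(pi) - F(0) = (pi/2) - (0) = pi/2.

pi/2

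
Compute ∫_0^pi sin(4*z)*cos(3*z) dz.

Use the identity sin(4*z)cos(3*z) = [sin(7*z) + sin(z)]/2.
An antiderivative is F(z) = -cos(z)/2 - cos(7*z)/14.
Then F(pi) - F(0) = (4/7) - (-4/7) = 8/7.

8/7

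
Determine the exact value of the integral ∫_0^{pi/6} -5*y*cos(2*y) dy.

Integrate by parts once (u = y, dv = -5*cos(2*y) dy).
An antiderivative is F(y) = -5*y*sin(2*y)/2 - 5*cos(2*y)/4.
Then F(pi/6) - F(0) = (-5*sqrt(3)*pi/24 - 5/8) - (-5/4) = -5*sqrt(3)*pi/24 + 5/8.

-5*sqrt(3)*pi/24 + 5/8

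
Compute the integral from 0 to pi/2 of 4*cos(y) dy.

An antiderivative is F(y) = 4*sin(y).
Then F(pi/2) - F(0) = (4) - (0) = 4.

4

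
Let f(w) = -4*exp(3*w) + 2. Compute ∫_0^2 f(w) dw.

16/3 - 4*exp(6)/3

An antiderivative is F(w) = -4*exp(3*w)/3 + 2*w.
Then F(2) - F(0) = (4 - 4*exp(6)/3) - (-4/3) = 16/3 - 4*exp(6)/3.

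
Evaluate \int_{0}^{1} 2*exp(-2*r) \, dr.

1 - exp(-2)

An antiderivative is F(r) = -exp(-2*r).
Then F(1) - F(0) = (-exp(-2)) - (-1) = 1 - exp(-2).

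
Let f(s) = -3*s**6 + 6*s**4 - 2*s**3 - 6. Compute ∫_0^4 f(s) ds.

-208072/35

By the power rule, an antiderivative is F(s) = -3*s**7/7 + 6*s**5/5 - s**4/2 - 6*s.
Then F(4) - F(0) = (-208072/35) - (0) = -208072/35.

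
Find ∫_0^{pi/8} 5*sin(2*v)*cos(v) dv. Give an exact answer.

Use the identity sin(2*v)cos(v) = [sin(3*v) + sin(v)]/2.
An antiderivative is F(v) = -5*cos(v)/2 - 5*cos(3*v)/6.
Then F(pi/8) - F(0) = (-5*sqrt(sqrt(2) + 2)/4 - 5*sqrt(2 - sqrt(2))/12) - (-10/3) = -5*sqrt(sqrt(2) + 2)/4 - 5*sqrt(2 - sqrt(2))/12 + 10/3.

-5*sqrt(sqrt(2) + 2)/4 - 5*sqrt(2 - sqrt(2))/12 + 10/3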